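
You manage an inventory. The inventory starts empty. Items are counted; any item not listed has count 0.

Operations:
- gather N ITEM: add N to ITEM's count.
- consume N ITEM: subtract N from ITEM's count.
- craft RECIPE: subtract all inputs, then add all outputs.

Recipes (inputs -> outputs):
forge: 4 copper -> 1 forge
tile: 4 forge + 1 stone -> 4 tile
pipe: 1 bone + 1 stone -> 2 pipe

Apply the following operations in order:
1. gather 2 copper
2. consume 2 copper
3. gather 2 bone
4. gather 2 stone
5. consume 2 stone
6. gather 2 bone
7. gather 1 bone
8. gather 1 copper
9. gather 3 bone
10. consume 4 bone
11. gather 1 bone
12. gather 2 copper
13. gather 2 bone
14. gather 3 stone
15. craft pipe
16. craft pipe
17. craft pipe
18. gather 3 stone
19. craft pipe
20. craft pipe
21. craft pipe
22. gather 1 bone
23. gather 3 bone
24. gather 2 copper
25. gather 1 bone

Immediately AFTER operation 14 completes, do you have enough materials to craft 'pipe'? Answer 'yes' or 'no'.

After 1 (gather 2 copper): copper=2
After 2 (consume 2 copper): (empty)
After 3 (gather 2 bone): bone=2
After 4 (gather 2 stone): bone=2 stone=2
After 5 (consume 2 stone): bone=2
After 6 (gather 2 bone): bone=4
After 7 (gather 1 bone): bone=5
After 8 (gather 1 copper): bone=5 copper=1
After 9 (gather 3 bone): bone=8 copper=1
After 10 (consume 4 bone): bone=4 copper=1
After 11 (gather 1 bone): bone=5 copper=1
After 12 (gather 2 copper): bone=5 copper=3
After 13 (gather 2 bone): bone=7 copper=3
After 14 (gather 3 stone): bone=7 copper=3 stone=3

Answer: yes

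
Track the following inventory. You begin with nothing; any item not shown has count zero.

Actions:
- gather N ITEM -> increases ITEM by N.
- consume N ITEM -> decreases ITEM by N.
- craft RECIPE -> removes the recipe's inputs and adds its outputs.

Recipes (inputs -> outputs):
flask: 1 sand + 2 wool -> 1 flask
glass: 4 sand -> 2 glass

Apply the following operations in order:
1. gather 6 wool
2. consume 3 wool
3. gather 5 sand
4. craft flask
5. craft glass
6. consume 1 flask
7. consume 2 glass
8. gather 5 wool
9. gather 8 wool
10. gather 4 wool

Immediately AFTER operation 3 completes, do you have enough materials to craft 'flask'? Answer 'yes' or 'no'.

After 1 (gather 6 wool): wool=6
After 2 (consume 3 wool): wool=3
After 3 (gather 5 sand): sand=5 wool=3

Answer: yes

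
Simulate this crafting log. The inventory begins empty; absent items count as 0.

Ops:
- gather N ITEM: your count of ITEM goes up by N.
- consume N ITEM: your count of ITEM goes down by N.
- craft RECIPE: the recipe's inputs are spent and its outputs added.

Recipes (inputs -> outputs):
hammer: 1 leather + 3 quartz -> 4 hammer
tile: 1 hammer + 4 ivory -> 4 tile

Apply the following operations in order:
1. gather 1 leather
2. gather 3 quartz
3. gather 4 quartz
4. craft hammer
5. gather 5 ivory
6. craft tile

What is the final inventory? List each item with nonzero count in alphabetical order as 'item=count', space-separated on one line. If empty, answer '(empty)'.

After 1 (gather 1 leather): leather=1
After 2 (gather 3 quartz): leather=1 quartz=3
After 3 (gather 4 quartz): leather=1 quartz=7
After 4 (craft hammer): hammer=4 quartz=4
After 5 (gather 5 ivory): hammer=4 ivory=5 quartz=4
After 6 (craft tile): hammer=3 ivory=1 quartz=4 tile=4

Answer: hammer=3 ivory=1 quartz=4 tile=4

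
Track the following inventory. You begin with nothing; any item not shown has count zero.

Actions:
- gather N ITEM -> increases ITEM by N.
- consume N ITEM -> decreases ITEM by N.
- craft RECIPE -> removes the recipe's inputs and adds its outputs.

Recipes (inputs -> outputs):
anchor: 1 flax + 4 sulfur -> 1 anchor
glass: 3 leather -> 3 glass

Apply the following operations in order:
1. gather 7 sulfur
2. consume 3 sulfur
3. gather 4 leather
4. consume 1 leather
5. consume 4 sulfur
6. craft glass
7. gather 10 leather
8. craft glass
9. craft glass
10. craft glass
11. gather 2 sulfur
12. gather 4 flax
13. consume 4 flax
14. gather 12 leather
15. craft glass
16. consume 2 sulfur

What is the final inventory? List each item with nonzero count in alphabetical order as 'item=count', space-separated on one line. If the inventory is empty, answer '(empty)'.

After 1 (gather 7 sulfur): sulfur=7
After 2 (consume 3 sulfur): sulfur=4
After 3 (gather 4 leather): leather=4 sulfur=4
After 4 (consume 1 leather): leather=3 sulfur=4
After 5 (consume 4 sulfur): leather=3
After 6 (craft glass): glass=3
After 7 (gather 10 leather): glass=3 leather=10
After 8 (craft glass): glass=6 leather=7
After 9 (craft glass): glass=9 leather=4
After 10 (craft glass): glass=12 leather=1
After 11 (gather 2 sulfur): glass=12 leather=1 sulfur=2
After 12 (gather 4 flax): flax=4 glass=12 leather=1 sulfur=2
After 13 (consume 4 flax): glass=12 leather=1 sulfur=2
After 14 (gather 12 leather): glass=12 leather=13 sulfur=2
After 15 (craft glass): glass=15 leather=10 sulfur=2
After 16 (consume 2 sulfur): glass=15 leather=10

Answer: glass=15 leather=10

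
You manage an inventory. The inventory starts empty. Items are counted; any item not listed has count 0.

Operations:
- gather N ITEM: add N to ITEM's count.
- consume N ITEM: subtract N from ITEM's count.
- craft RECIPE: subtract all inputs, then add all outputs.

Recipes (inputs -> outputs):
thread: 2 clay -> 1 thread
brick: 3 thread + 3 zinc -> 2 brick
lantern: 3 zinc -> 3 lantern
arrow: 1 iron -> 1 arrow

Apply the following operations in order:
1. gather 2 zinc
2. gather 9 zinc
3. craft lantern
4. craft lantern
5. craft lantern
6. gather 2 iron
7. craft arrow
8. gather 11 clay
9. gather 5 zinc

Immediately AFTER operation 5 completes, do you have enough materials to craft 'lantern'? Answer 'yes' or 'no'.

After 1 (gather 2 zinc): zinc=2
After 2 (gather 9 zinc): zinc=11
After 3 (craft lantern): lantern=3 zinc=8
After 4 (craft lantern): lantern=6 zinc=5
After 5 (craft lantern): lantern=9 zinc=2

Answer: no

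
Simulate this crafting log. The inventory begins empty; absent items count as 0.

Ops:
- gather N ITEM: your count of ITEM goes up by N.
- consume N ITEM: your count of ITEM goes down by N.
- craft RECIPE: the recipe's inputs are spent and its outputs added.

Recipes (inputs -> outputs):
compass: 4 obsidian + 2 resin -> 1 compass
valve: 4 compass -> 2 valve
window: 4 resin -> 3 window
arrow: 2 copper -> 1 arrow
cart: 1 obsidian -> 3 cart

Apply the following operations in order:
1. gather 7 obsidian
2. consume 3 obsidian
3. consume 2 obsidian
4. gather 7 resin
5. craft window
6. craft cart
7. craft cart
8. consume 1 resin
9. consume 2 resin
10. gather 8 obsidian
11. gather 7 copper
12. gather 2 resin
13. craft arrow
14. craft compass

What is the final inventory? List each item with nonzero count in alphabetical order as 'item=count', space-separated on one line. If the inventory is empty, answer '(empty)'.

Answer: arrow=1 cart=6 compass=1 copper=5 obsidian=4 window=3

Derivation:
After 1 (gather 7 obsidian): obsidian=7
After 2 (consume 3 obsidian): obsidian=4
After 3 (consume 2 obsidian): obsidian=2
After 4 (gather 7 resin): obsidian=2 resin=7
After 5 (craft window): obsidian=2 resin=3 window=3
After 6 (craft cart): cart=3 obsidian=1 resin=3 window=3
After 7 (craft cart): cart=6 resin=3 window=3
After 8 (consume 1 resin): cart=6 resin=2 window=3
After 9 (consume 2 resin): cart=6 window=3
After 10 (gather 8 obsidian): cart=6 obsidian=8 window=3
After 11 (gather 7 copper): cart=6 copper=7 obsidian=8 window=3
After 12 (gather 2 resin): cart=6 copper=7 obsidian=8 resin=2 window=3
After 13 (craft arrow): arrow=1 cart=6 copper=5 obsidian=8 resin=2 window=3
After 14 (craft compass): arrow=1 cart=6 compass=1 copper=5 obsidian=4 window=3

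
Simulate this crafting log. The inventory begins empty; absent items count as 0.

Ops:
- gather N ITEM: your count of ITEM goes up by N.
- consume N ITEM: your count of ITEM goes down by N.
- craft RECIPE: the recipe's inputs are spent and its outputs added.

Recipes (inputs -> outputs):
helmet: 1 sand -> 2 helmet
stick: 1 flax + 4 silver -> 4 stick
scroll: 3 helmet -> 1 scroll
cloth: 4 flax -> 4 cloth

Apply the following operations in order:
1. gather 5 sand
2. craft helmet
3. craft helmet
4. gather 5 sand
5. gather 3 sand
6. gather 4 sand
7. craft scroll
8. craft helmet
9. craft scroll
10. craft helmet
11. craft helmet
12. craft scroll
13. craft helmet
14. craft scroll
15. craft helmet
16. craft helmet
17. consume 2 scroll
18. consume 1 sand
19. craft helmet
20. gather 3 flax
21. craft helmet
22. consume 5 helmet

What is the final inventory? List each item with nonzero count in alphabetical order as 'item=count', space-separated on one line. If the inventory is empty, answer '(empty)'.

After 1 (gather 5 sand): sand=5
After 2 (craft helmet): helmet=2 sand=4
After 3 (craft helmet): helmet=4 sand=3
After 4 (gather 5 sand): helmet=4 sand=8
After 5 (gather 3 sand): helmet=4 sand=11
After 6 (gather 4 sand): helmet=4 sand=15
After 7 (craft scroll): helmet=1 sand=15 scroll=1
After 8 (craft helmet): helmet=3 sand=14 scroll=1
After 9 (craft scroll): sand=14 scroll=2
After 10 (craft helmet): helmet=2 sand=13 scroll=2
After 11 (craft helmet): helmet=4 sand=12 scroll=2
After 12 (craft scroll): helmet=1 sand=12 scroll=3
After 13 (craft helmet): helmet=3 sand=11 scroll=3
After 14 (craft scroll): sand=11 scroll=4
After 15 (craft helmet): helmet=2 sand=10 scroll=4
After 16 (craft helmet): helmet=4 sand=9 scroll=4
After 17 (consume 2 scroll): helmet=4 sand=9 scroll=2
After 18 (consume 1 sand): helmet=4 sand=8 scroll=2
After 19 (craft helmet): helmet=6 sand=7 scroll=2
After 20 (gather 3 flax): flax=3 helmet=6 sand=7 scroll=2
After 21 (craft helmet): flax=3 helmet=8 sand=6 scroll=2
After 22 (consume 5 helmet): flax=3 helmet=3 sand=6 scroll=2

Answer: flax=3 helmet=3 sand=6 scroll=2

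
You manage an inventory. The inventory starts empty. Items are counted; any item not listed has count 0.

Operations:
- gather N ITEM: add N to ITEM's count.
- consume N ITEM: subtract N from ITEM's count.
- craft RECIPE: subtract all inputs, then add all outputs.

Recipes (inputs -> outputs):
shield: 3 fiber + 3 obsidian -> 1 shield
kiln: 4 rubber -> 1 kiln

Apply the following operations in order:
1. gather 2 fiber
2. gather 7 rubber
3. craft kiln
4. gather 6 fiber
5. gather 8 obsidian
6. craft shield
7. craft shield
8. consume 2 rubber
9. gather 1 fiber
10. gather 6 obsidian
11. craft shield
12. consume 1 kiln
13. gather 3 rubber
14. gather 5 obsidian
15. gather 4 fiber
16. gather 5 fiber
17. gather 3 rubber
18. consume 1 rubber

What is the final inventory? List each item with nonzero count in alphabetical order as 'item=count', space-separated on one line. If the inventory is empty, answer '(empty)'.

After 1 (gather 2 fiber): fiber=2
After 2 (gather 7 rubber): fiber=2 rubber=7
After 3 (craft kiln): fiber=2 kiln=1 rubber=3
After 4 (gather 6 fiber): fiber=8 kiln=1 rubber=3
After 5 (gather 8 obsidian): fiber=8 kiln=1 obsidian=8 rubber=3
After 6 (craft shield): fiber=5 kiln=1 obsidian=5 rubber=3 shield=1
After 7 (craft shield): fiber=2 kiln=1 obsidian=2 rubber=3 shield=2
After 8 (consume 2 rubber): fiber=2 kiln=1 obsidian=2 rubber=1 shield=2
After 9 (gather 1 fiber): fiber=3 kiln=1 obsidian=2 rubber=1 shield=2
After 10 (gather 6 obsidian): fiber=3 kiln=1 obsidian=8 rubber=1 shield=2
After 11 (craft shield): kiln=1 obsidian=5 rubber=1 shield=3
After 12 (consume 1 kiln): obsidian=5 rubber=1 shield=3
After 13 (gather 3 rubber): obsidian=5 rubber=4 shield=3
After 14 (gather 5 obsidian): obsidian=10 rubber=4 shield=3
After 15 (gather 4 fiber): fiber=4 obsidian=10 rubber=4 shield=3
After 16 (gather 5 fiber): fiber=9 obsidian=10 rubber=4 shield=3
After 17 (gather 3 rubber): fiber=9 obsidian=10 rubber=7 shield=3
After 18 (consume 1 rubber): fiber=9 obsidian=10 rubber=6 shield=3

Answer: fiber=9 obsidian=10 rubber=6 shield=3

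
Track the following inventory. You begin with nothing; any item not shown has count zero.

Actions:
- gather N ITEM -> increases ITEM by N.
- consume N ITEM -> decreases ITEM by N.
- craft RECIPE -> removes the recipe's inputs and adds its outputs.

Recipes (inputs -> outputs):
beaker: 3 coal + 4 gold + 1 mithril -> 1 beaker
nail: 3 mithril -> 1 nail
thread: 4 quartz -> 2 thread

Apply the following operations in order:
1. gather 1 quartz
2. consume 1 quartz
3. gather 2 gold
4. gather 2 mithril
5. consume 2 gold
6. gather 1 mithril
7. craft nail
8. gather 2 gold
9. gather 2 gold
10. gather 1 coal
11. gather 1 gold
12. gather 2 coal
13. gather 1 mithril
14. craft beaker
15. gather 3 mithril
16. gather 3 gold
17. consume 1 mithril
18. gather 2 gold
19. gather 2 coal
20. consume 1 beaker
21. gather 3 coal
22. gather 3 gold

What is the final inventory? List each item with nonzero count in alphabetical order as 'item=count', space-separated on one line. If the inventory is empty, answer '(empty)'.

Answer: coal=5 gold=9 mithril=2 nail=1

Derivation:
After 1 (gather 1 quartz): quartz=1
After 2 (consume 1 quartz): (empty)
After 3 (gather 2 gold): gold=2
After 4 (gather 2 mithril): gold=2 mithril=2
After 5 (consume 2 gold): mithril=2
After 6 (gather 1 mithril): mithril=3
After 7 (craft nail): nail=1
After 8 (gather 2 gold): gold=2 nail=1
After 9 (gather 2 gold): gold=4 nail=1
After 10 (gather 1 coal): coal=1 gold=4 nail=1
After 11 (gather 1 gold): coal=1 gold=5 nail=1
After 12 (gather 2 coal): coal=3 gold=5 nail=1
After 13 (gather 1 mithril): coal=3 gold=5 mithril=1 nail=1
After 14 (craft beaker): beaker=1 gold=1 nail=1
After 15 (gather 3 mithril): beaker=1 gold=1 mithril=3 nail=1
After 16 (gather 3 gold): beaker=1 gold=4 mithril=3 nail=1
After 17 (consume 1 mithril): beaker=1 gold=4 mithril=2 nail=1
After 18 (gather 2 gold): beaker=1 gold=6 mithril=2 nail=1
After 19 (gather 2 coal): beaker=1 coal=2 gold=6 mithril=2 nail=1
After 20 (consume 1 beaker): coal=2 gold=6 mithril=2 nail=1
After 21 (gather 3 coal): coal=5 gold=6 mithril=2 nail=1
After 22 (gather 3 gold): coal=5 gold=9 mithril=2 nail=1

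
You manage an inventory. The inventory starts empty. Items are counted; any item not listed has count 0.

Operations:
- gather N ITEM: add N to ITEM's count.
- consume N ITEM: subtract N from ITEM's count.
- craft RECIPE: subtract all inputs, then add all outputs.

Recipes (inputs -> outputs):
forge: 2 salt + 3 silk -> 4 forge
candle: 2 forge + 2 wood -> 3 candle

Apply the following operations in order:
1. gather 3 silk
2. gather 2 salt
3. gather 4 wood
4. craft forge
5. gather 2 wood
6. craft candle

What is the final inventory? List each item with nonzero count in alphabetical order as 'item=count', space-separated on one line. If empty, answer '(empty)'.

Answer: candle=3 forge=2 wood=4

Derivation:
After 1 (gather 3 silk): silk=3
After 2 (gather 2 salt): salt=2 silk=3
After 3 (gather 4 wood): salt=2 silk=3 wood=4
After 4 (craft forge): forge=4 wood=4
After 5 (gather 2 wood): forge=4 wood=6
After 6 (craft candle): candle=3 forge=2 wood=4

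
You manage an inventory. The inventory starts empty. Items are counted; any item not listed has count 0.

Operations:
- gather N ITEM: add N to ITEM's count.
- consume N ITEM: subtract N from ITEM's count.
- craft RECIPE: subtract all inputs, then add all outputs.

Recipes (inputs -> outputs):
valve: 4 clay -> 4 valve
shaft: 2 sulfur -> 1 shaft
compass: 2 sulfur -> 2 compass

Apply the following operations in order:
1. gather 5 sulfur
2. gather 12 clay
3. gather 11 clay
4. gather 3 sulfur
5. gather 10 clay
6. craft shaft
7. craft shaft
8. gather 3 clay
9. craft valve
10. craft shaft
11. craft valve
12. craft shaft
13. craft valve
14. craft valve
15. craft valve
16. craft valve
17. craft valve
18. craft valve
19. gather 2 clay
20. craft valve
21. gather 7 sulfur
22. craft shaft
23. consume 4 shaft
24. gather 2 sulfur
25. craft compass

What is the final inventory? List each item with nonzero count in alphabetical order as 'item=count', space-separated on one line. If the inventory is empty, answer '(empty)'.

Answer: clay=2 compass=2 shaft=1 sulfur=5 valve=36

Derivation:
After 1 (gather 5 sulfur): sulfur=5
After 2 (gather 12 clay): clay=12 sulfur=5
After 3 (gather 11 clay): clay=23 sulfur=5
After 4 (gather 3 sulfur): clay=23 sulfur=8
After 5 (gather 10 clay): clay=33 sulfur=8
After 6 (craft shaft): clay=33 shaft=1 sulfur=6
After 7 (craft shaft): clay=33 shaft=2 sulfur=4
After 8 (gather 3 clay): clay=36 shaft=2 sulfur=4
After 9 (craft valve): clay=32 shaft=2 sulfur=4 valve=4
After 10 (craft shaft): clay=32 shaft=3 sulfur=2 valve=4
After 11 (craft valve): clay=28 shaft=3 sulfur=2 valve=8
After 12 (craft shaft): clay=28 shaft=4 valve=8
After 13 (craft valve): clay=24 shaft=4 valve=12
After 14 (craft valve): clay=20 shaft=4 valve=16
After 15 (craft valve): clay=16 shaft=4 valve=20
After 16 (craft valve): clay=12 shaft=4 valve=24
After 17 (craft valve): clay=8 shaft=4 valve=28
After 18 (craft valve): clay=4 shaft=4 valve=32
After 19 (gather 2 clay): clay=6 shaft=4 valve=32
After 20 (craft valve): clay=2 shaft=4 valve=36
After 21 (gather 7 sulfur): clay=2 shaft=4 sulfur=7 valve=36
After 22 (craft shaft): clay=2 shaft=5 sulfur=5 valve=36
After 23 (consume 4 shaft): clay=2 shaft=1 sulfur=5 valve=36
After 24 (gather 2 sulfur): clay=2 shaft=1 sulfur=7 valve=36
After 25 (craft compass): clay=2 compass=2 shaft=1 sulfur=5 valve=36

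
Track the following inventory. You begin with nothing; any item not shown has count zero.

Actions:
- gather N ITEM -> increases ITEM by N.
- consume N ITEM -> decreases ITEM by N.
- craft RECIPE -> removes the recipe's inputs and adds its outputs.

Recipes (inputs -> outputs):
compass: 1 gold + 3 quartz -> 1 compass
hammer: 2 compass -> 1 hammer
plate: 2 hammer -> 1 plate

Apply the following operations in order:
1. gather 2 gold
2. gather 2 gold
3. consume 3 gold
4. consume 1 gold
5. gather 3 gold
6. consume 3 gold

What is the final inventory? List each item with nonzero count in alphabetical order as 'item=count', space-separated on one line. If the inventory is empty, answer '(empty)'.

Answer: (empty)

Derivation:
After 1 (gather 2 gold): gold=2
After 2 (gather 2 gold): gold=4
After 3 (consume 3 gold): gold=1
After 4 (consume 1 gold): (empty)
After 5 (gather 3 gold): gold=3
After 6 (consume 3 gold): (empty)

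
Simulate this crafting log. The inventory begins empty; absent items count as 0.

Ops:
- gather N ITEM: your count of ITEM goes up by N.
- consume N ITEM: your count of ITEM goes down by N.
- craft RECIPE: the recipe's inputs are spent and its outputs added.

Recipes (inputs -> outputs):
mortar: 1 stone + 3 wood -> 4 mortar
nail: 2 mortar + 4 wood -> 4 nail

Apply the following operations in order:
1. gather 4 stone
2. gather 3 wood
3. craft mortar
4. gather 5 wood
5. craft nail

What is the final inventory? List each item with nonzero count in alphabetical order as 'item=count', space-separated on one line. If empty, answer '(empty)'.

Answer: mortar=2 nail=4 stone=3 wood=1

Derivation:
After 1 (gather 4 stone): stone=4
After 2 (gather 3 wood): stone=4 wood=3
After 3 (craft mortar): mortar=4 stone=3
After 4 (gather 5 wood): mortar=4 stone=3 wood=5
After 5 (craft nail): mortar=2 nail=4 stone=3 wood=1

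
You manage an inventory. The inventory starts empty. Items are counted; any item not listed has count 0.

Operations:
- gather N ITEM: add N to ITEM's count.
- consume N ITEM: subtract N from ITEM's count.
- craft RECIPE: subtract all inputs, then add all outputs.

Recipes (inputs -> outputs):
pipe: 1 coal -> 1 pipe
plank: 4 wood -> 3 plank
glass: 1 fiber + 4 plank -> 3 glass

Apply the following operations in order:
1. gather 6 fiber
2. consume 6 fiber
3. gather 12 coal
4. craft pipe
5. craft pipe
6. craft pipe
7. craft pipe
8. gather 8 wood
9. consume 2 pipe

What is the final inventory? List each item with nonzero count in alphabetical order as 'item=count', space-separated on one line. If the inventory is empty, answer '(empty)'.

Answer: coal=8 pipe=2 wood=8

Derivation:
After 1 (gather 6 fiber): fiber=6
After 2 (consume 6 fiber): (empty)
After 3 (gather 12 coal): coal=12
After 4 (craft pipe): coal=11 pipe=1
After 5 (craft pipe): coal=10 pipe=2
After 6 (craft pipe): coal=9 pipe=3
After 7 (craft pipe): coal=8 pipe=4
After 8 (gather 8 wood): coal=8 pipe=4 wood=8
After 9 (consume 2 pipe): coal=8 pipe=2 wood=8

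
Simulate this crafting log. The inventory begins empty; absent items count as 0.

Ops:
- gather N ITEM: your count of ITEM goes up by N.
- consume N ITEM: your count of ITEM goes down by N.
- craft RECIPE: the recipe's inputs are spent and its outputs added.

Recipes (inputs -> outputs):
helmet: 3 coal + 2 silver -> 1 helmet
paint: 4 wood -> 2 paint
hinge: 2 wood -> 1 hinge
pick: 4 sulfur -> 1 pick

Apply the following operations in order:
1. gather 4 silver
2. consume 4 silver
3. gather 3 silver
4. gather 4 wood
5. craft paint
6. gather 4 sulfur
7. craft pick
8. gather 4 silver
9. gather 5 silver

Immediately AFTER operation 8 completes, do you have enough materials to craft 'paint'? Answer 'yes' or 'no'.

Answer: no

Derivation:
After 1 (gather 4 silver): silver=4
After 2 (consume 4 silver): (empty)
After 3 (gather 3 silver): silver=3
After 4 (gather 4 wood): silver=3 wood=4
After 5 (craft paint): paint=2 silver=3
After 6 (gather 4 sulfur): paint=2 silver=3 sulfur=4
After 7 (craft pick): paint=2 pick=1 silver=3
After 8 (gather 4 silver): paint=2 pick=1 silver=7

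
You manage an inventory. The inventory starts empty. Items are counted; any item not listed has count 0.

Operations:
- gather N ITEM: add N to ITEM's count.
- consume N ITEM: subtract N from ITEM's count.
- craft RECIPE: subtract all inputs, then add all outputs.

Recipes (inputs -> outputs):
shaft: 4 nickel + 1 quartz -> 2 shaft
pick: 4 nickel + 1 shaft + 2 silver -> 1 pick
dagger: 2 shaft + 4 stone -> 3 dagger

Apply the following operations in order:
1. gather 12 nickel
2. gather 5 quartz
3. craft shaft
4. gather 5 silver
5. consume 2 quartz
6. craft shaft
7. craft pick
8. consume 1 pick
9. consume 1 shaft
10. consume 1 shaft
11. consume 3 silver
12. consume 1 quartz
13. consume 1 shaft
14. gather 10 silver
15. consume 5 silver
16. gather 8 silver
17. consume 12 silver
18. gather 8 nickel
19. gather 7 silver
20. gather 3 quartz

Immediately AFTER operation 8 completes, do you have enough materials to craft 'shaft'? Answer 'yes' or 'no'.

After 1 (gather 12 nickel): nickel=12
After 2 (gather 5 quartz): nickel=12 quartz=5
After 3 (craft shaft): nickel=8 quartz=4 shaft=2
After 4 (gather 5 silver): nickel=8 quartz=4 shaft=2 silver=5
After 5 (consume 2 quartz): nickel=8 quartz=2 shaft=2 silver=5
After 6 (craft shaft): nickel=4 quartz=1 shaft=4 silver=5
After 7 (craft pick): pick=1 quartz=1 shaft=3 silver=3
After 8 (consume 1 pick): quartz=1 shaft=3 silver=3

Answer: no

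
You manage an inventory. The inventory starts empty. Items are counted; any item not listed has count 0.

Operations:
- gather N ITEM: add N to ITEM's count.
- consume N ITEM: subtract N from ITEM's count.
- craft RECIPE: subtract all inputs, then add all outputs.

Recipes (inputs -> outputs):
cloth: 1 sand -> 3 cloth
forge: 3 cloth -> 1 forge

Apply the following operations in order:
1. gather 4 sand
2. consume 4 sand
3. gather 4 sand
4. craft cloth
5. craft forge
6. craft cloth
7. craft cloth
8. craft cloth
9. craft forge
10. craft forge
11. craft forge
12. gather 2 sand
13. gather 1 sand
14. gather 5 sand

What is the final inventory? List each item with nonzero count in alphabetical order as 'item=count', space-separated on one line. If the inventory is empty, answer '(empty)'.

Answer: forge=4 sand=8

Derivation:
After 1 (gather 4 sand): sand=4
After 2 (consume 4 sand): (empty)
After 3 (gather 4 sand): sand=4
After 4 (craft cloth): cloth=3 sand=3
After 5 (craft forge): forge=1 sand=3
After 6 (craft cloth): cloth=3 forge=1 sand=2
After 7 (craft cloth): cloth=6 forge=1 sand=1
After 8 (craft cloth): cloth=9 forge=1
After 9 (craft forge): cloth=6 forge=2
After 10 (craft forge): cloth=3 forge=3
After 11 (craft forge): forge=4
After 12 (gather 2 sand): forge=4 sand=2
After 13 (gather 1 sand): forge=4 sand=3
After 14 (gather 5 sand): forge=4 sand=8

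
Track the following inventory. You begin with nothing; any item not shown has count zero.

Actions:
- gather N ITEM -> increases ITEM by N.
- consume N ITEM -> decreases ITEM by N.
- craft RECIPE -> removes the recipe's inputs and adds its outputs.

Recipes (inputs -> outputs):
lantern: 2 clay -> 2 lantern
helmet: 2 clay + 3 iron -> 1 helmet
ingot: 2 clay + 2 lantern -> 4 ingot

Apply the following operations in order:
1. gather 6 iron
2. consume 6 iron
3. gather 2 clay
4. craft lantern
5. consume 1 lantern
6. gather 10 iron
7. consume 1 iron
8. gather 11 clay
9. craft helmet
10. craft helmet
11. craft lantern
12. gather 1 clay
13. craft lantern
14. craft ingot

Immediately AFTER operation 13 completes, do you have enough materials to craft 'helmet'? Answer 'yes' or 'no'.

After 1 (gather 6 iron): iron=6
After 2 (consume 6 iron): (empty)
After 3 (gather 2 clay): clay=2
After 4 (craft lantern): lantern=2
After 5 (consume 1 lantern): lantern=1
After 6 (gather 10 iron): iron=10 lantern=1
After 7 (consume 1 iron): iron=9 lantern=1
After 8 (gather 11 clay): clay=11 iron=9 lantern=1
After 9 (craft helmet): clay=9 helmet=1 iron=6 lantern=1
After 10 (craft helmet): clay=7 helmet=2 iron=3 lantern=1
After 11 (craft lantern): clay=5 helmet=2 iron=3 lantern=3
After 12 (gather 1 clay): clay=6 helmet=2 iron=3 lantern=3
After 13 (craft lantern): clay=4 helmet=2 iron=3 lantern=5

Answer: yes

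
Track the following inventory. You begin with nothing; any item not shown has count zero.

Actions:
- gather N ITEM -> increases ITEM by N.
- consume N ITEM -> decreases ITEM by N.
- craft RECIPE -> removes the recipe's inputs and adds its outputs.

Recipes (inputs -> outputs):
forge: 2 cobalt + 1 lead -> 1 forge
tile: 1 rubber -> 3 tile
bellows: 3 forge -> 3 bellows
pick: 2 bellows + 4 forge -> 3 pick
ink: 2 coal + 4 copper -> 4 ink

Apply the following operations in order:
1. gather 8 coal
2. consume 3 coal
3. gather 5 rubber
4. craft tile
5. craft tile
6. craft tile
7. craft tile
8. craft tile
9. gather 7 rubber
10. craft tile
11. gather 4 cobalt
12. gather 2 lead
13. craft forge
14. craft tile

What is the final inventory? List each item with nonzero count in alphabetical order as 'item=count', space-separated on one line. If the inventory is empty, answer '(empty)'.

Answer: coal=5 cobalt=2 forge=1 lead=1 rubber=5 tile=21

Derivation:
After 1 (gather 8 coal): coal=8
After 2 (consume 3 coal): coal=5
After 3 (gather 5 rubber): coal=5 rubber=5
After 4 (craft tile): coal=5 rubber=4 tile=3
After 5 (craft tile): coal=5 rubber=3 tile=6
After 6 (craft tile): coal=5 rubber=2 tile=9
After 7 (craft tile): coal=5 rubber=1 tile=12
After 8 (craft tile): coal=5 tile=15
After 9 (gather 7 rubber): coal=5 rubber=7 tile=15
After 10 (craft tile): coal=5 rubber=6 tile=18
After 11 (gather 4 cobalt): coal=5 cobalt=4 rubber=6 tile=18
After 12 (gather 2 lead): coal=5 cobalt=4 lead=2 rubber=6 tile=18
After 13 (craft forge): coal=5 cobalt=2 forge=1 lead=1 rubber=6 tile=18
After 14 (craft tile): coal=5 cobalt=2 forge=1 lead=1 rubber=5 tile=21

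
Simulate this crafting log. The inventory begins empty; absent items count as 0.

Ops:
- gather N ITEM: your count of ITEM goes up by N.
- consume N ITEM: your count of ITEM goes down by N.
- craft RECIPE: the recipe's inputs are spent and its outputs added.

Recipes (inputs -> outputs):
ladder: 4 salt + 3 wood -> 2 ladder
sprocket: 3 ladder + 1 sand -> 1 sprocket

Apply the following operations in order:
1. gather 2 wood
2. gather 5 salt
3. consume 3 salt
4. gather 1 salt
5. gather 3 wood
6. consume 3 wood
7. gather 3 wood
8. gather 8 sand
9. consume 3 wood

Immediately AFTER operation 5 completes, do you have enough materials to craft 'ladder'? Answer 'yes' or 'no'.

Answer: no

Derivation:
After 1 (gather 2 wood): wood=2
After 2 (gather 5 salt): salt=5 wood=2
After 3 (consume 3 salt): salt=2 wood=2
After 4 (gather 1 salt): salt=3 wood=2
After 5 (gather 3 wood): salt=3 wood=5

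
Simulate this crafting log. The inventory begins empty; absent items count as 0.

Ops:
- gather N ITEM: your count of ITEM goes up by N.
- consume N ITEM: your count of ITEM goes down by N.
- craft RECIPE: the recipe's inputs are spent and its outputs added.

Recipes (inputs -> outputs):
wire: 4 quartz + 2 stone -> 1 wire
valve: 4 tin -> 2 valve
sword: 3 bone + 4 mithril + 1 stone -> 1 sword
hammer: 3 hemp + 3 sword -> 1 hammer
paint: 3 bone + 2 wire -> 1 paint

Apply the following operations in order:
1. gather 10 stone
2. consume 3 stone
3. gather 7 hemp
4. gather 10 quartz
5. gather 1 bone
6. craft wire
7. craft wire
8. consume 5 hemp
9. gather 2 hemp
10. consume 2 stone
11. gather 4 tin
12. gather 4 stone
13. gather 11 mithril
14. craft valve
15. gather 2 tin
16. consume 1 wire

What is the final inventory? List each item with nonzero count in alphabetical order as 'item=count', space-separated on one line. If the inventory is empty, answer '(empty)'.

Answer: bone=1 hemp=4 mithril=11 quartz=2 stone=5 tin=2 valve=2 wire=1

Derivation:
After 1 (gather 10 stone): stone=10
After 2 (consume 3 stone): stone=7
After 3 (gather 7 hemp): hemp=7 stone=7
After 4 (gather 10 quartz): hemp=7 quartz=10 stone=7
After 5 (gather 1 bone): bone=1 hemp=7 quartz=10 stone=7
After 6 (craft wire): bone=1 hemp=7 quartz=6 stone=5 wire=1
After 7 (craft wire): bone=1 hemp=7 quartz=2 stone=3 wire=2
After 8 (consume 5 hemp): bone=1 hemp=2 quartz=2 stone=3 wire=2
After 9 (gather 2 hemp): bone=1 hemp=4 quartz=2 stone=3 wire=2
After 10 (consume 2 stone): bone=1 hemp=4 quartz=2 stone=1 wire=2
After 11 (gather 4 tin): bone=1 hemp=4 quartz=2 stone=1 tin=4 wire=2
After 12 (gather 4 stone): bone=1 hemp=4 quartz=2 stone=5 tin=4 wire=2
After 13 (gather 11 mithril): bone=1 hemp=4 mithril=11 quartz=2 stone=5 tin=4 wire=2
After 14 (craft valve): bone=1 hemp=4 mithril=11 quartz=2 stone=5 valve=2 wire=2
After 15 (gather 2 tin): bone=1 hemp=4 mithril=11 quartz=2 stone=5 tin=2 valve=2 wire=2
After 16 (consume 1 wire): bone=1 hemp=4 mithril=11 quartz=2 stone=5 tin=2 valve=2 wire=1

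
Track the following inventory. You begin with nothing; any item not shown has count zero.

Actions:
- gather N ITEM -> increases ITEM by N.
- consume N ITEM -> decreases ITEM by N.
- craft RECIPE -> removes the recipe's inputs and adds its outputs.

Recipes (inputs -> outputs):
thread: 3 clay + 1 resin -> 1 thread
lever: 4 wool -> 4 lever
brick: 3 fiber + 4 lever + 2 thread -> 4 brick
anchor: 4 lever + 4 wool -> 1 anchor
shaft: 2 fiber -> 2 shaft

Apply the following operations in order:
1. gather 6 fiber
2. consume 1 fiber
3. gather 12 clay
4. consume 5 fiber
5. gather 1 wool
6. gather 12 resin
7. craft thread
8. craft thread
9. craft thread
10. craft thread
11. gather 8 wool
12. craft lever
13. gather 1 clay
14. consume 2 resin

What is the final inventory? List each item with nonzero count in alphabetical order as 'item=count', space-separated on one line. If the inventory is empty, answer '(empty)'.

Answer: clay=1 lever=4 resin=6 thread=4 wool=5

Derivation:
After 1 (gather 6 fiber): fiber=6
After 2 (consume 1 fiber): fiber=5
After 3 (gather 12 clay): clay=12 fiber=5
After 4 (consume 5 fiber): clay=12
After 5 (gather 1 wool): clay=12 wool=1
After 6 (gather 12 resin): clay=12 resin=12 wool=1
After 7 (craft thread): clay=9 resin=11 thread=1 wool=1
After 8 (craft thread): clay=6 resin=10 thread=2 wool=1
After 9 (craft thread): clay=3 resin=9 thread=3 wool=1
After 10 (craft thread): resin=8 thread=4 wool=1
After 11 (gather 8 wool): resin=8 thread=4 wool=9
After 12 (craft lever): lever=4 resin=8 thread=4 wool=5
After 13 (gather 1 clay): clay=1 lever=4 resin=8 thread=4 wool=5
After 14 (consume 2 resin): clay=1 lever=4 resin=6 thread=4 wool=5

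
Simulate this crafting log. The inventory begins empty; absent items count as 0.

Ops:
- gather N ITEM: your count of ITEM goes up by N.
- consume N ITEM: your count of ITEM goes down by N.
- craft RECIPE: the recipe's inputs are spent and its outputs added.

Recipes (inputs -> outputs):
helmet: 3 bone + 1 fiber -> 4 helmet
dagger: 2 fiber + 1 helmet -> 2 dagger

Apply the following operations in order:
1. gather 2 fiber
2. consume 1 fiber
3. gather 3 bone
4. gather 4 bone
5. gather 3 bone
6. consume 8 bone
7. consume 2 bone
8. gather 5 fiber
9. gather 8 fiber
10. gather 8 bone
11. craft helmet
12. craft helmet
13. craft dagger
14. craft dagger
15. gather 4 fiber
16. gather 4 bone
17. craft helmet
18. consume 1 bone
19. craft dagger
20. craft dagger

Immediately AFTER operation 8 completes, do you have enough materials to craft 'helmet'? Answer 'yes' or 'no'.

After 1 (gather 2 fiber): fiber=2
After 2 (consume 1 fiber): fiber=1
After 3 (gather 3 bone): bone=3 fiber=1
After 4 (gather 4 bone): bone=7 fiber=1
After 5 (gather 3 bone): bone=10 fiber=1
After 6 (consume 8 bone): bone=2 fiber=1
After 7 (consume 2 bone): fiber=1
After 8 (gather 5 fiber): fiber=6

Answer: no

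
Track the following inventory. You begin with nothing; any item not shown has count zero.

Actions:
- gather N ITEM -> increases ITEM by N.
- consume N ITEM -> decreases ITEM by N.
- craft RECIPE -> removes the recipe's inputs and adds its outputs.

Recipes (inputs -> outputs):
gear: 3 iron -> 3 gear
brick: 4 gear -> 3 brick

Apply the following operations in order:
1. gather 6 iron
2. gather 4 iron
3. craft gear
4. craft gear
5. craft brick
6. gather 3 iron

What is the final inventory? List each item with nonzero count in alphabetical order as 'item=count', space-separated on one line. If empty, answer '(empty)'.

After 1 (gather 6 iron): iron=6
After 2 (gather 4 iron): iron=10
After 3 (craft gear): gear=3 iron=7
After 4 (craft gear): gear=6 iron=4
After 5 (craft brick): brick=3 gear=2 iron=4
After 6 (gather 3 iron): brick=3 gear=2 iron=7

Answer: brick=3 gear=2 iron=7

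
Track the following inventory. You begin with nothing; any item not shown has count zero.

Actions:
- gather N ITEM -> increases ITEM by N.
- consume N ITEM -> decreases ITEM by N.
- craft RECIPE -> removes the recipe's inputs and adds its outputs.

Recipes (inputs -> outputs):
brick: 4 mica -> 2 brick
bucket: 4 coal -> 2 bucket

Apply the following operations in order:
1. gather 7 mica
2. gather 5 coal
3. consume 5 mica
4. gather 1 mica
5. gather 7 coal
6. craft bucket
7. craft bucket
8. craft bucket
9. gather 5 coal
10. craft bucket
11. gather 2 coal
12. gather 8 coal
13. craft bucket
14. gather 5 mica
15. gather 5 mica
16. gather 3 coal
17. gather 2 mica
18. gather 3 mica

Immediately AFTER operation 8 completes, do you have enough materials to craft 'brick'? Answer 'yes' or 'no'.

After 1 (gather 7 mica): mica=7
After 2 (gather 5 coal): coal=5 mica=7
After 3 (consume 5 mica): coal=5 mica=2
After 4 (gather 1 mica): coal=5 mica=3
After 5 (gather 7 coal): coal=12 mica=3
After 6 (craft bucket): bucket=2 coal=8 mica=3
After 7 (craft bucket): bucket=4 coal=4 mica=3
After 8 (craft bucket): bucket=6 mica=3

Answer: no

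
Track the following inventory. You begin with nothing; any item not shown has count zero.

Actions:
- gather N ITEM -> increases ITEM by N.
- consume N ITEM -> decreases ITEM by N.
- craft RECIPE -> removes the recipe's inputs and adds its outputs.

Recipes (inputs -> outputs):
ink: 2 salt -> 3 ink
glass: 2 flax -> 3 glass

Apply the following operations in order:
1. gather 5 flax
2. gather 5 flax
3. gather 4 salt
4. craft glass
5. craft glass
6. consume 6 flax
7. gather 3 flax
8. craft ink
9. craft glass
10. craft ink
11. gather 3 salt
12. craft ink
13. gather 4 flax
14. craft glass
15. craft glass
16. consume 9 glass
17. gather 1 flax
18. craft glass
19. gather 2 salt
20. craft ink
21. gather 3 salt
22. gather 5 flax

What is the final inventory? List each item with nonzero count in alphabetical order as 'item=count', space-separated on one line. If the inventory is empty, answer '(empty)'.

After 1 (gather 5 flax): flax=5
After 2 (gather 5 flax): flax=10
After 3 (gather 4 salt): flax=10 salt=4
After 4 (craft glass): flax=8 glass=3 salt=4
After 5 (craft glass): flax=6 glass=6 salt=4
After 6 (consume 6 flax): glass=6 salt=4
After 7 (gather 3 flax): flax=3 glass=6 salt=4
After 8 (craft ink): flax=3 glass=6 ink=3 salt=2
After 9 (craft glass): flax=1 glass=9 ink=3 salt=2
After 10 (craft ink): flax=1 glass=9 ink=6
After 11 (gather 3 salt): flax=1 glass=9 ink=6 salt=3
After 12 (craft ink): flax=1 glass=9 ink=9 salt=1
After 13 (gather 4 flax): flax=5 glass=9 ink=9 salt=1
After 14 (craft glass): flax=3 glass=12 ink=9 salt=1
After 15 (craft glass): flax=1 glass=15 ink=9 salt=1
After 16 (consume 9 glass): flax=1 glass=6 ink=9 salt=1
After 17 (gather 1 flax): flax=2 glass=6 ink=9 salt=1
After 18 (craft glass): glass=9 ink=9 salt=1
After 19 (gather 2 salt): glass=9 ink=9 salt=3
After 20 (craft ink): glass=9 ink=12 salt=1
After 21 (gather 3 salt): glass=9 ink=12 salt=4
After 22 (gather 5 flax): flax=5 glass=9 ink=12 salt=4

Answer: flax=5 glass=9 ink=12 salt=4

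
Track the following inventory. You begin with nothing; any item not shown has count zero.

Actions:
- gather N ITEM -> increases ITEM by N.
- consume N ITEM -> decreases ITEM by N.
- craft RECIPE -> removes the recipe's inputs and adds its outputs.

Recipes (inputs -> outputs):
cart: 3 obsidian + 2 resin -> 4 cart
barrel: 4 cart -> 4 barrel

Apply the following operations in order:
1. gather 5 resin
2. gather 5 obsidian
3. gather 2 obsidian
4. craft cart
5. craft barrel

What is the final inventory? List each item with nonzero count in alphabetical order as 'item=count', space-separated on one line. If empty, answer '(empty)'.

Answer: barrel=4 obsidian=4 resin=3

Derivation:
After 1 (gather 5 resin): resin=5
After 2 (gather 5 obsidian): obsidian=5 resin=5
After 3 (gather 2 obsidian): obsidian=7 resin=5
After 4 (craft cart): cart=4 obsidian=4 resin=3
After 5 (craft barrel): barrel=4 obsidian=4 resin=3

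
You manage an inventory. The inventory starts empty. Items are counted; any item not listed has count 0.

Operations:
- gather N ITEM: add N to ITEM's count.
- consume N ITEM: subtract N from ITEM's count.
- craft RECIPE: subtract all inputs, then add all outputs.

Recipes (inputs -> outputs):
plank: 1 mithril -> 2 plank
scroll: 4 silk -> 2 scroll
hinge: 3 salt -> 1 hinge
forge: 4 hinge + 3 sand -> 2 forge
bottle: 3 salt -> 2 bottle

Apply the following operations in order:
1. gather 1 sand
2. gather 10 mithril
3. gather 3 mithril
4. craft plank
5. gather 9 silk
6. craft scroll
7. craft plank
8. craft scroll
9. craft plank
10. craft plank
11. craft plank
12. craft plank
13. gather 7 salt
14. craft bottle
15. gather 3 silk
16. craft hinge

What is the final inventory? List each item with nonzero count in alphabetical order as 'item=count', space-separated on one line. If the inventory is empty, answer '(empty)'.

Answer: bottle=2 hinge=1 mithril=7 plank=12 salt=1 sand=1 scroll=4 silk=4

Derivation:
After 1 (gather 1 sand): sand=1
After 2 (gather 10 mithril): mithril=10 sand=1
After 3 (gather 3 mithril): mithril=13 sand=1
After 4 (craft plank): mithril=12 plank=2 sand=1
After 5 (gather 9 silk): mithril=12 plank=2 sand=1 silk=9
After 6 (craft scroll): mithril=12 plank=2 sand=1 scroll=2 silk=5
After 7 (craft plank): mithril=11 plank=4 sand=1 scroll=2 silk=5
After 8 (craft scroll): mithril=11 plank=4 sand=1 scroll=4 silk=1
After 9 (craft plank): mithril=10 plank=6 sand=1 scroll=4 silk=1
After 10 (craft plank): mithril=9 plank=8 sand=1 scroll=4 silk=1
After 11 (craft plank): mithril=8 plank=10 sand=1 scroll=4 silk=1
After 12 (craft plank): mithril=7 plank=12 sand=1 scroll=4 silk=1
After 13 (gather 7 salt): mithril=7 plank=12 salt=7 sand=1 scroll=4 silk=1
After 14 (craft bottle): bottle=2 mithril=7 plank=12 salt=4 sand=1 scroll=4 silk=1
After 15 (gather 3 silk): bottle=2 mithril=7 plank=12 salt=4 sand=1 scroll=4 silk=4
After 16 (craft hinge): bottle=2 hinge=1 mithril=7 plank=12 salt=1 sand=1 scroll=4 silk=4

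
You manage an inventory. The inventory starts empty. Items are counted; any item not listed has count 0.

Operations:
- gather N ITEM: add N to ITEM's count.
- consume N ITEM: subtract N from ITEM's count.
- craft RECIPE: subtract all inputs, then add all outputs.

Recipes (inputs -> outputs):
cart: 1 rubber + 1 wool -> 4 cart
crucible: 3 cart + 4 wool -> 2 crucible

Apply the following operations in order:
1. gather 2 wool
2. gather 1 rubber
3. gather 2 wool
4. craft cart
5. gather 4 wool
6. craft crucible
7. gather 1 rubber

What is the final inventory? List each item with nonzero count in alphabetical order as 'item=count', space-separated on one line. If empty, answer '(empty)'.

After 1 (gather 2 wool): wool=2
After 2 (gather 1 rubber): rubber=1 wool=2
After 3 (gather 2 wool): rubber=1 wool=4
After 4 (craft cart): cart=4 wool=3
After 5 (gather 4 wool): cart=4 wool=7
After 6 (craft crucible): cart=1 crucible=2 wool=3
After 7 (gather 1 rubber): cart=1 crucible=2 rubber=1 wool=3

Answer: cart=1 crucible=2 rubber=1 wool=3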